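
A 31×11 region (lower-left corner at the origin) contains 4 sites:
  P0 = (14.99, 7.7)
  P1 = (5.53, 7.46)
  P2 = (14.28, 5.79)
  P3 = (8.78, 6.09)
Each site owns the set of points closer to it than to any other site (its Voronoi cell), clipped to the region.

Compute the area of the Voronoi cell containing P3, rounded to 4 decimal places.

Area of P3's cell: 52.2264

1. box [0,31]×[0,11]: [(0, 0) (31, 0) (31, 11) (0, 11)]
2. ⊥bis P3·P0 via (11.885,6.895): [(0, 0) (13.6726, 0) (10.8207, 11) (0, 11)]  |A|=134.7133
3. ⊥bis P3·P1 via (7.155,6.775): [(4.2991, 0) (13.6726, 0) (10.8207, 11) (8.936, 11)]  |A|=61.9204
4. ⊥bis P3·P2 via (11.53,5.94): [(4.2991, 0) (11.206, 0) (11.6347, 7.8603) (10.8207, 11) (8.936, 11)]  |A|=52.2264
5. canonical 5-gon: [(4.2991, 0) (11.206, 0) (11.6347, 7.8603) (10.8207, 11) (8.936, 11)]
6. shoelace: 52.2264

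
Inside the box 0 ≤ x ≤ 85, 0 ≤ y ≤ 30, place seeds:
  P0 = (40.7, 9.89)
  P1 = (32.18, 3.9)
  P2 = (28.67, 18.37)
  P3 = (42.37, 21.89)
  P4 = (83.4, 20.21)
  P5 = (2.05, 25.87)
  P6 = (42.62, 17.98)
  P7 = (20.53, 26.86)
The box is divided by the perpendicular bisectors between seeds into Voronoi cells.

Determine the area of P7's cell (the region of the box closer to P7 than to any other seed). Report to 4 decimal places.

Area of P7's cell: 205.0707

1. box [0,85]×[0,30]: [(0, 0) (85, 0) (85, 30) (0, 30)]
2. ⊥bis P7·P0 via (30.615,18.375): [(0, 0) (15.1552, 0) (40.3957, 30) (0, 30)]  |A|=833.2635
3. ⊥bis P7·P1 via (26.355,15.38): [(0, 2.0074) (29.3914, 16.9207) (40.3957, 30) (0, 30)]  |A|=675.5454
4. ⊥bis P7·P2 via (24.6,22.615): [(0, 2.0074) (6.5982, 5.3553) (32.3025, 30) (0, 30)]  |A|=490.3933
5. ⊥bis P7·P3 via (31.45,24.375): [(0, 2.0074) (6.5982, 5.3553) (32.3025, 30) (0, 30)]  |A|=490.3933
6. ⊥bis P7·P4 via (51.965,23.535): [(0, 2.0074) (6.5982, 5.3553) (32.3025, 30) (0, 30)]  |A|=490.3933
7. ⊥bis P7·P5 via (11.29,26.365): [(12.1313, 10.6603) (32.3025, 30) (11.0953, 30)]  |A|=205.0707
8. ⊥bis P7·P6 via (31.575,22.42): [(12.1313, 10.6603) (32.3025, 30) (11.0953, 30)]  |A|=205.0707
9. canonical 3-gon: [(12.1313, 10.6603) (32.3025, 30) (11.0953, 30)]
10. shoelace: 205.0707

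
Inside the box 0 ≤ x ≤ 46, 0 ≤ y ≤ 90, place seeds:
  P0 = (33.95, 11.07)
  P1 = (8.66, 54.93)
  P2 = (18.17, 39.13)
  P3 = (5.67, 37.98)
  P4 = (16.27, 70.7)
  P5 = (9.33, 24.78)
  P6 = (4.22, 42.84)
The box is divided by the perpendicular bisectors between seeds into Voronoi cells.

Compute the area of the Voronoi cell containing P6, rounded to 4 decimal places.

Area of P6's cell: 100.5093

1. box [0,46]×[0,90]: [(0, 0) (46, 0) (46, 90) (0, 90)]
2. ⊥bis P6·P0 via (19.085,26.955): [(0, 9.0955) (46, 52.1417) (46, 90) (0, 90)]  |A|=2731.5439
3. ⊥bis P6·P1 via (6.44,48.885): [(0, 51.2501) (0, 9.0955) (32.3511, 39.3693)]  |A|=681.8736
4. ⊥bis P6·P2 via (11.195,40.985): [(12.686, 46.5912) (0, 51.2501) (0, 9.0955) (3.6132, 12.4767)]  |A|=313.679
5. ⊥bis P6·P3 via (4.945,40.41): [(11.5676, 42.3859) (12.686, 46.5912) (0, 51.2501) (0, 38.9346)]  |A|=100.5093
6. ⊥bis P6·P4 via (10.245,56.77): [(11.5676, 42.3859) (12.686, 46.5912) (0, 51.2501) (0, 38.9346)]  |A|=100.5093
7. ⊥bis P6·P5 via (6.775,33.81): [(11.5676, 42.3859) (12.686, 46.5912) (0, 51.2501) (0, 38.9346)]  |A|=100.5093
8. canonical 4-gon: [(11.5676, 42.3859) (12.686, 46.5912) (0, 51.2501) (0, 38.9346)]
9. shoelace: 100.5093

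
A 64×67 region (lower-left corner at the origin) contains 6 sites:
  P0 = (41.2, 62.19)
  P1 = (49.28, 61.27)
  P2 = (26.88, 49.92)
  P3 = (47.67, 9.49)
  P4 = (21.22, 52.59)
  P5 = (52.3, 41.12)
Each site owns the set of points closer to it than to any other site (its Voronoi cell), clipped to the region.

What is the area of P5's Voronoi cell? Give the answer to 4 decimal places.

Area of P5's cell: 694.9664

1. box [0,64]×[0,67]: [(0, 0) (64, 0) (64, 67) (0, 67)]
2. ⊥bis P5·P0 via (46.75,51.655): [(0, 27.0264) (0, 0) (64, 0) (64, 60.7426)]  |A|=2808.6063
3. ⊥bis P5·P1 via (50.79,51.195): [(43.9233, 50.1658) (0, 27.0264) (0, 0) (64, 0) (64, 53.1749)]  |A|=2732.639
4. ⊥bis P5·P2 via (39.59,45.52): [(43.9233, 50.1658) (40.5905, 48.4101) (23.8317, 0) (64, 0) (64, 53.1749)]  |A|=1607.2846
5. ⊥bis P5·P3 via (49.985,25.305): [(43.9233, 50.1658) (40.5905, 48.4101) (33.4308, 27.7282) (64, 23.2535) (64, 53.1749)]  |A|=694.9664
6. ⊥bis P5·P4 via (36.76,46.855): [(43.9233, 50.1658) (40.5905, 48.4101) (33.4308, 27.7282) (64, 23.2535) (64, 53.1749)]  |A|=694.9664
7. canonical 5-gon: [(43.9233, 50.1658) (40.5905, 48.4101) (33.4308, 27.7282) (64, 23.2535) (64, 53.1749)]
8. shoelace: 694.9664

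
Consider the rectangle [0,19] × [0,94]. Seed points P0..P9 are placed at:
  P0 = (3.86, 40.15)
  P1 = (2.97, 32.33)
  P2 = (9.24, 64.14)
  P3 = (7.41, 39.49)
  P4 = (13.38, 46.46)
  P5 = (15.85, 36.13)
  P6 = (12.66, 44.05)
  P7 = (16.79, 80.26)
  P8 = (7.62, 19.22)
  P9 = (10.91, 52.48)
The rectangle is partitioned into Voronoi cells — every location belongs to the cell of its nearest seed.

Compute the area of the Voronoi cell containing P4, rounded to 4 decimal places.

1. box [0,19]×[0,94]: [(0, 0) (19, 0) (19, 94) (0, 94)]
2. ⊥bis P4·P0 via (8.62,43.305): [(0, 56.3101) (19, 27.6445) (19, 94) (0, 94)]  |A|=988.4307
3. ⊥bis P4·P1 via (8.175,39.395): [(0, 56.3101) (14.1095, 35.0228) (19, 31.4199) (19, 94) (0, 94)]  |A|=979.1991
4. ⊥bis P4·P2 via (11.31,55.3): [(2.0991, 53.1432) (14.1095, 35.0228) (19, 31.4199) (19, 57.1007)]  |A|=239.6861
5. ⊥bis P4·P3 via (10.395,42.975): [(2.0991, 53.1432) (6.7949, 46.0586) (19, 35.6046) (19, 57.1007)]  |A|=200.3409
6. ⊥bis P4·P5 via (14.615,41.295): [(2.0991, 53.1432) (6.7949, 46.0586) (12.8493, 40.8728) (19, 42.3435) (19, 57.1007)]  |A|=179.6165
7. ⊥bis P4·P6 via (13.02,45.255): [(2.0991, 53.1432) (5.922, 47.3756) (19, 43.4684) (19, 57.1007)]  |A|=145.4448
8. ⊥bis P4·P7 via (15.085,63.36): [(2.0991, 53.1432) (5.922, 47.3756) (19, 43.4684) (19, 57.1007)]  |A|=145.4448
9. ⊥bis P4·P8 via (10.5,32.84): [(2.0991, 53.1432) (5.922, 47.3756) (19, 43.4684) (19, 57.1007)]  |A|=145.4448
10. ⊥bis P4·P9 via (12.145,49.47): [(6.5691, 47.1822) (19, 43.4684) (19, 52.2826)]  |A|=54.7838
11. canonical 3-gon: [(6.5691, 47.1822) (19, 43.4684) (19, 52.2826)]
12. shoelace: 54.7838

Area of P4's cell: 54.7838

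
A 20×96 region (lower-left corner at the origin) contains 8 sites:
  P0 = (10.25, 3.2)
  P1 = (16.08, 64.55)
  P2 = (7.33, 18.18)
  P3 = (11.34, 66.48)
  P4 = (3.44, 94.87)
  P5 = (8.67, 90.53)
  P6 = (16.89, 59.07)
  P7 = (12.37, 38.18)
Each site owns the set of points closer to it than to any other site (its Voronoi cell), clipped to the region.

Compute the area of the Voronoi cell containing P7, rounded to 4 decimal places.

Area of P7's cell: 429.6920

1. box [0,20]×[0,96]: [(0, 0) (20, 0) (20, 96) (0, 96)]
2. ⊥bis P7·P0 via (11.31,20.69): [(0, 21.3755) (20, 20.1633) (20, 96) (0, 96)]  |A|=1504.6121
3. ⊥bis P7·P1 via (14.225,51.365): [(0, 53.3663) (0, 21.3755) (20, 20.1633) (20, 50.5525)]  |A|=623.8004
4. ⊥bis P7·P2 via (9.85,28.18): [(0, 53.3663) (0, 30.6622) (20, 25.6222) (20, 50.5525)]  |A|=476.3443
5. ⊥bis P7·P3 via (11.855,52.33): [(8.2886, 52.2002) (0, 51.8985) (0, 30.6622) (20, 25.6222) (20, 50.5525)]  |A|=470.2614
6. ⊥bis P7·P4 via (7.905,66.525): [(8.2886, 52.2002) (0, 51.8985) (0, 30.6622) (20, 25.6222) (20, 50.5525)]  |A|=470.2614
7. ⊥bis P7·P5 via (10.52,64.355): [(8.2886, 52.2002) (0, 51.8985) (0, 30.6622) (20, 25.6222) (20, 50.5525)]  |A|=470.2614
8. ⊥bis P7·P6 via (14.63,48.625): [(0, 51.7905) (0, 30.6622) (20, 25.6222) (20, 47.4631)]  |A|=429.692
9. canonical 4-gon: [(0, 51.7905) (0, 30.6622) (20, 25.6222) (20, 47.4631)]
10. shoelace: 429.692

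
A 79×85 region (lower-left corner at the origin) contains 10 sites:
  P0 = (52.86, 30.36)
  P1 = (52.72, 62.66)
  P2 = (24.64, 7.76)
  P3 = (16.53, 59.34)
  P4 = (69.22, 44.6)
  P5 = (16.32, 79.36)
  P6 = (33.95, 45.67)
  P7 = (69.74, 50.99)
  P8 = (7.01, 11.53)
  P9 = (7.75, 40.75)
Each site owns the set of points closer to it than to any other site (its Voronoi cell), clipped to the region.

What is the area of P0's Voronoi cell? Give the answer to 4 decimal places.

1. box [0,79]×[0,85]: [(0, 0) (79, 0) (79, 85) (0, 85)]
2. ⊥bis P0·P1 via (52.79,46.51): [(0, 46.2812) (0, 0) (79, 0) (79, 46.6236)]  |A|=3669.7393
3. ⊥bis P0·P2 via (38.75,19.06): [(16.8913, 46.3544) (54.0142, 0) (79, 0) (79, 46.6236)]  |A|=2026.9672
4. ⊥bis P0·P3 via (34.695,44.85): [(35.961, 46.4371) (26.412, 34.4662) (54.0142, 0) (79, 0) (79, 46.6236)]  |A|=1913.2213
5. ⊥bis P0·P4 via (61.04,37.48): [(53.1787, 46.5117) (35.961, 46.4371) (26.412, 34.4662) (54.0142, 0) (79, 0) (79, 16.8462)]  |A|=1528.7751
6. ⊥bis P0·P5 via (34.59,54.86): [(53.1787, 46.5117) (35.961, 46.4371) (26.412, 34.4662) (54.0142, 0) (79, 0) (79, 16.8462)]  |A|=1528.7751
7. ⊥bis P0·P6 via (43.405,38.015): [(53.1787, 46.5117) (50.2739, 46.4991) (33.4334, 25.6987) (54.0142, 0) (79, 0) (79, 16.8462)]  |A|=1296.5528
8. ⊥bis P0·P7 via (61.3,40.675): [(53.1787, 46.5117) (50.2739, 46.4991) (33.4334, 25.6987) (54.0142, 0) (79, 0) (79, 16.8462)]  |A|=1296.5528
9. ⊥bis P0·P8 via (29.935,20.945): [(53.1787, 46.5117) (50.2739, 46.4991) (33.4334, 25.6987) (54.0142, 0) (79, 0) (79, 16.8462)]  |A|=1296.5528
10. ⊥bis P0·P9 via (30.305,35.555): [(53.1787, 46.5117) (50.2739, 46.4991) (33.4334, 25.6987) (54.0142, 0) (79, 0) (79, 16.8462)]  |A|=1296.5528
11. canonical 6-gon: [(53.1787, 46.5117) (50.2739, 46.4991) (33.4334, 25.6987) (54.0142, 0) (79, 0) (79, 16.8462)]
12. shoelace: 1296.5528

Area of P0's cell: 1296.5528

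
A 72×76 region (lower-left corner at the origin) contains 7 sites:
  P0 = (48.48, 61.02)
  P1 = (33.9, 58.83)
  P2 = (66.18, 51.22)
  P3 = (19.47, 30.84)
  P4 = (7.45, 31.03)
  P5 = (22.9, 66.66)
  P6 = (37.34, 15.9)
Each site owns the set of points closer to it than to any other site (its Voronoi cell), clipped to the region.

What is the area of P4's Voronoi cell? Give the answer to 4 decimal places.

Area of P4's cell: 695.7725

1. box [0,72]×[0,76]: [(0, 0) (72, 0) (72, 76) (0, 76)]
2. ⊥bis P4·P0 via (27.965,46.025): [(0, 0) (61.606, 0) (6.0554, 76) (0, 76)]  |A|=2571.1333
3. ⊥bis P4·P1 via (20.675,44.93): [(0, 64.601) (0, 0) (61.606, 0) (47.2386, 19.6564)]  |A|=2131.305
4. ⊥bis P4·P2 via (36.815,41.125): [(42.7162, 23.9591) (0, 64.601) (0, 0) (50.9528, 0)]  |A|=1990.1477
5. ⊥bis P4·P3 via (13.46,30.935): [(13.7848, 51.4856) (0, 64.601) (0, 0) (12.971, 0)]  |A|=779.1672
6. ⊥bis P4·P5 via (15.175,48.845): [(13.7529, 49.4617) (0, 55.4252) (0, 0) (12.971, 0)]  |A|=701.9115
7. ⊥bis P4·P6 via (22.395,23.465): [(13.0501, 5.0037) (13.7529, 49.4617) (0, 55.4252) (0, 0) (10.5173, 0)]  |A|=695.7725
8. canonical 5-gon: [(13.0501, 5.0037) (13.7529, 49.4617) (0, 55.4252) (0, 0) (10.5173, 0)]
9. shoelace: 695.7725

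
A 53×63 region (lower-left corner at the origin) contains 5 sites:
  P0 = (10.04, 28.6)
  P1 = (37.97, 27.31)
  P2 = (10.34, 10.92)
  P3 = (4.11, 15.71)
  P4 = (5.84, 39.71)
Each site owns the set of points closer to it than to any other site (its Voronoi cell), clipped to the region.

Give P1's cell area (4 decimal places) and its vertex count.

Area of P1's cell: 1602.2353 (6 vertices)

1. box [0,53]×[0,63]: [(0, 0) (53, 0) (53, 63) (0, 63)]
2. ⊥bis P1·P0 via (24.005,27.955): [(22.7138, 0) (53, 0) (53, 63) (25.6236, 63)]  |A|=1816.3698
3. ⊥bis P1·P2 via (24.155,19.115): [(23.637, 19.9882) (35.4939, 0) (53, 0) (53, 63) (25.6236, 63)]  |A|=1688.6445
4. ⊥bis P1·P3 via (21.04,21.51): [(23.637, 19.9882) (35.4939, 0) (53, 0) (53, 63) (25.6236, 63)]  |A|=1688.6445
5. ⊥bis P1·P4 via (21.905,33.51): [(24.5819, 40.4463) (23.637, 19.9882) (35.4939, 0) (53, 0) (53, 63) (33.2861, 63)]  |A|=1602.2353
6. canonical 6-gon: [(24.5819, 40.4463) (23.637, 19.9882) (35.4939, 0) (53, 0) (53, 63) (33.2861, 63)]
7. shoelace: 1602.2353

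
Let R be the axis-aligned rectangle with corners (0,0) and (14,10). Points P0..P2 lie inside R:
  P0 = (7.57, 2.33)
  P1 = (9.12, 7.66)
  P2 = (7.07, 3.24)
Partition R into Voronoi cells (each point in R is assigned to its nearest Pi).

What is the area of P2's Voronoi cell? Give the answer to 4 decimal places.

Area of P2's cell: 52.4066

1. box [0,14]×[0,10]: [(0, 0) (14, 0) (14, 10) (0, 10)]
2. ⊥bis P2·P0 via (7.32,2.785): [(0, 0) (2.2513, 0) (14, 6.4553) (14, 10) (0, 10)]  |A|=102.0791
3. ⊥bis P2·P1 via (8.095,5.45): [(0, 9.2045) (0, 0) (2.2513, 0) (10.3049, 4.4251)]  |A|=52.4066
4. canonical 4-gon: [(0, 9.2045) (0, 0) (2.2513, 0) (10.3049, 4.4251)]
5. shoelace: 52.4066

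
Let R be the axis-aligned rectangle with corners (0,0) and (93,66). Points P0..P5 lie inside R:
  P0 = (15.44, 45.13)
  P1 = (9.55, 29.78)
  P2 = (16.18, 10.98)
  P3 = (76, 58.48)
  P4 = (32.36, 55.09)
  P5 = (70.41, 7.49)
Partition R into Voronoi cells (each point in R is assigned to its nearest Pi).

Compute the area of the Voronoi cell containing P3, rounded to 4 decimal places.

1. box [0,93]×[0,66]: [(0, 0) (93, 0) (93, 66) (0, 66)]
2. ⊥bis P3·P0 via (45.72,51.805): [(57.14, 0) (93, 0) (93, 66) (42.5908, 66)]  |A|=2846.8822
3. ⊥bis P3·P1 via (42.775,44.13): [(52.2457, 22.2021) (61.8349, 0) (93, 0) (93, 66) (42.5908, 66)]  |A|=2794.764
4. ⊥bis P3·P2 via (46.09,34.73): [(50.7884, 28.813) (73.6673, 0) (93, 0) (93, 66) (42.5908, 66)]  |A|=2608.7822
5. ⊥bis P3·P4 via (54.18,56.785): [(56.9563, 21.0453) (73.6673, 0) (93, 0) (93, 66) (53.4642, 66)]  |A|=2281.5337
6. ⊥bis P3·P5 via (73.205,32.985): [(55.8813, 34.8842) (93, 30.8149) (93, 66) (53.4642, 66)]  |A|=1268.1079
7. canonical 4-gon: [(55.8813, 34.8842) (93, 30.8149) (93, 66) (53.4642, 66)]
8. shoelace: 1268.1079

Area of P3's cell: 1268.1079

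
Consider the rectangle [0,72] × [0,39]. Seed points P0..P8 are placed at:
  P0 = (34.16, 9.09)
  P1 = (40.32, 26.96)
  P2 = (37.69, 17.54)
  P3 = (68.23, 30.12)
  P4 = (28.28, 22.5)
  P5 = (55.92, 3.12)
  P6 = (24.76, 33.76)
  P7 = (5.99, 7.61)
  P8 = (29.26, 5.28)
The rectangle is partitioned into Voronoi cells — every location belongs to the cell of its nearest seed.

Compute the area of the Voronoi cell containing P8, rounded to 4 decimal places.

1. box [0,72]×[0,39]: [(0, 0) (72, 0) (72, 39) (0, 39)]
2. ⊥bis P8·P0 via (31.71,7.185): [(0, 0) (37.2967, 0) (6.9722, 39) (0, 39)]  |A|=863.2439
3. ⊥bis P8·P1 via (34.79,16.12): [(0, 33.868) (0, 0) (37.2967, 0) (18.17, 24.5987)]  |A|=766.4154
4. ⊥bis P8·P2 via (33.475,11.41): [(3.1526, 32.2597) (0, 33.868) (0, 0) (37.2967, 0) (22.6227, 18.872)]  |A|=740.4724
5. ⊥bis P8·P3 via (48.745,17.7): [(3.1526, 32.2597) (0, 33.868) (0, 0) (37.2967, 0) (22.6227, 18.872)]  |A|=740.4724
6. ⊥bis P8·P4 via (28.77,13.89): [(0, 12.2527) (0, 0) (37.2967, 0) (26.5929, 13.7661)]  |A|=419.632
7. ⊥bis P8·P5 via (42.59,4.2): [(0, 12.2527) (0, 0) (37.2967, 0) (26.5929, 13.7661)]  |A|=419.632
8. ⊥bis P8·P6 via (27.01,19.52): [(0, 12.2527) (0, 0) (37.2967, 0) (26.5929, 13.7661)]  |A|=419.632
9. ⊥bis P8·P7 via (17.625,6.445): [(18.3109, 13.2948) (16.9797, 0) (37.2967, 0) (26.5929, 13.7661)]  |A|=194.5831
10. canonical 4-gon: [(18.3109, 13.2948) (16.9797, 0) (37.2967, 0) (26.5929, 13.7661)]
11. shoelace: 194.5831

Area of P8's cell: 194.5831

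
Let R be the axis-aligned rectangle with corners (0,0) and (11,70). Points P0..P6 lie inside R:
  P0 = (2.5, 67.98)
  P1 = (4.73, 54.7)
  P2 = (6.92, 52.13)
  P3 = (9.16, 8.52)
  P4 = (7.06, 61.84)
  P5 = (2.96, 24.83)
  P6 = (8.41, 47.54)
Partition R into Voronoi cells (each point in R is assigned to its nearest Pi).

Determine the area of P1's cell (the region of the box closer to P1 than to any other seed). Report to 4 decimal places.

1. box [0,11]×[0,70]: [(0, 0) (11, 0) (11, 70) (0, 70)]
2. ⊥bis P1·P0 via (3.615,61.34): [(0, 60.733) (0, 0) (11, 0) (11, 62.5801)]  |A|=678.2219
3. ⊥bis P1·P2 via (5.825,53.415): [(0, 60.733) (0, 48.4513) (11, 57.8248) (11, 62.5801)]  |A|=93.7033
4. ⊥bis P1·P3 via (6.945,31.61): [(0, 60.733) (0, 48.4513) (11, 57.8248) (11, 62.5801)]  |A|=93.7033
5. ⊥bis P1·P4 via (5.895,58.27): [(0, 60.1937) (0, 48.4513) (9.9641, 56.9421)]  |A|=58.5016
6. ⊥bis P1·P5 via (3.845,39.765): [(0, 60.1937) (0, 48.4513) (9.9641, 56.9421)]  |A|=58.5016
7. ⊥bis P1·P6 via (6.57,51.12): [(0, 60.1937) (0, 48.4513) (9.9641, 56.9421)]  |A|=58.5016
8. canonical 3-gon: [(0, 60.1937) (0, 48.4513) (9.9641, 56.9421)]
9. shoelace: 58.5016

Area of P1's cell: 58.5016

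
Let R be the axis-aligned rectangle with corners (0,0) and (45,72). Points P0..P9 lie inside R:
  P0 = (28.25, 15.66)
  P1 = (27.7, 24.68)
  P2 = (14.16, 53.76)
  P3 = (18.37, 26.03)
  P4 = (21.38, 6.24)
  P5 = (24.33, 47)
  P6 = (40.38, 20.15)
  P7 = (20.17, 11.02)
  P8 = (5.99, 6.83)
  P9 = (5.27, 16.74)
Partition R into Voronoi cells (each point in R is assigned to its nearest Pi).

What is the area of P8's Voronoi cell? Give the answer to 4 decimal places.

Area of P8's cell: 157.3030

1. box [0,45]×[0,72]: [(0, 0) (45, 0) (45, 72) (0, 72)]
2. ⊥bis P8·P0 via (17.12,11.245): [(0, 54.4037) (0, 0) (21.5806, 0)]  |A|=587.0326
3. ⊥bis P8·P1 via (16.845,15.755): [(13.9196, 19.313) (0, 36.2427) (0, 0) (21.5806, 0)]  |A|=460.6352
4. ⊥bis P8·P2 via (10.075,30.295): [(13.9196, 19.313) (4.0241, 31.3484) (0, 32.0489) (0, 0) (21.5806, 0)]  |A|=452.1973
5. ⊥bis P8·P3 via (12.18,16.43): [(16.0541, 13.932) (0, 24.2836) (0, 0) (21.5806, 0)]  |A|=345.2563
6. ⊥bis P8·P4 via (13.685,6.535): [(14.0189, 15.2443) (0, 24.2836) (0, 0) (13.4345, 0)]  |A|=272.6138
7. ⊥bis P8·P5 via (15.16,26.915): [(14.0189, 15.2443) (0, 24.2836) (0, 0) (13.4345, 0)]  |A|=272.6138
8. ⊥bis P8·P6 via (23.185,13.49): [(14.0189, 15.2443) (0, 24.2836) (0, 0) (13.4345, 0)]  |A|=272.6138
9. ⊥bis P8·P7 via (13.08,8.925): [(13.6966, 6.8382) (10.5522, 17.4796) (0, 24.2836) (0, 0) (13.4345, 0)]  |A|=257.6831
10. ⊥bis P8·P9 via (5.63,11.785): [(13.6966, 6.8382) (12.0961, 12.2548) (0, 11.376) (0, 0) (13.4345, 0)]  |A|=157.303
11. canonical 5-gon: [(13.6966, 6.8382) (12.0961, 12.2548) (0, 11.376) (0, 0) (13.4345, 0)]
12. shoelace: 157.303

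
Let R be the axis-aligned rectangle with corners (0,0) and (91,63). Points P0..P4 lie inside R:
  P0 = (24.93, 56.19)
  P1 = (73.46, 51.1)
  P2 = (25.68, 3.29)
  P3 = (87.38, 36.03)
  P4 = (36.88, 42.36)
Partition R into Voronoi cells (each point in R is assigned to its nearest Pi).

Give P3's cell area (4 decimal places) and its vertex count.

Area of P3's cell: 1167.6973 (5 vertices)

1. box [0,91]×[0,63]: [(0, 0) (91, 0) (91, 63) (0, 63)]
2. ⊥bis P3·P0 via (56.155,46.11): [(41.2699, 0) (91, 0) (91, 63) (61.6074, 63)]  |A|=2492.3666
3. ⊥bis P3·P1 via (80.42,43.565): [(44.6748, 10.5475) (41.2699, 0) (91, 0) (91, 53.3376)]  |A|=1497.7036
4. ⊥bis P3·P2 via (56.53,19.66): [(55.8755, 20.8935) (66.9622, 0) (91, 0) (91, 53.3376)]  |A|=1187.8459
5. ⊥bis P3·P4 via (62.13,39.195): [(60.3546, 25.0308) (59.0792, 14.8559) (66.9622, 0) (91, 0) (91, 53.3376)]  |A|=1167.6973
6. canonical 5-gon: [(60.3546, 25.0308) (59.0792, 14.8559) (66.9622, 0) (91, 0) (91, 53.3376)]
7. shoelace: 1167.6973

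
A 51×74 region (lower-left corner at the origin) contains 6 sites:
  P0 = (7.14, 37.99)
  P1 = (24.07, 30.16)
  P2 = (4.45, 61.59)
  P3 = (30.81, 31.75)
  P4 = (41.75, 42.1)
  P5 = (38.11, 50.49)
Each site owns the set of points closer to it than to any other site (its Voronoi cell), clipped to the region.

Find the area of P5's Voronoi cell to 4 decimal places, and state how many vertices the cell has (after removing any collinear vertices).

Area of P5's cell: 784.9764 (7 vertices)

1. box [0,51]×[0,74]: [(0, 0) (51, 0) (51, 74) (0, 74)]
2. ⊥bis P5·P0 via (22.625,44.24): [(40.481, 0) (51, 0) (51, 74) (10.6134, 74)]  |A|=1883.5085
3. ⊥bis P5·P1 via (31.09,40.325): [(21.5444, 46.9172) (51, 26.5751) (51, 74) (10.6134, 74)]  |A|=1245.3555
4. ⊥bis P5·P2 via (21.28,56.04): [(19.7432, 51.3799) (21.5444, 46.9172) (51, 26.5751) (51, 74) (27.2026, 74)]  |A|=1057.7298
5. ⊥bis P5·P3 via (34.46,41.12): [(19.7432, 51.3799) (21.5444, 46.9172) (24.089, 45.1599) (51, 34.677) (51, 74) (27.2026, 74)]  |A|=948.7141
6. ⊥bis P5·P4 via (39.93,46.295): [(19.7432, 51.3799) (21.5444, 46.9172) (24.089, 45.1599) (31.0572, 42.4455) (51, 51.0977) (51, 74) (27.2026, 74)]  |A|=784.9764
7. canonical 7-gon: [(19.7432, 51.3799) (21.5444, 46.9172) (24.089, 45.1599) (31.0572, 42.4455) (51, 51.0977) (51, 74) (27.2026, 74)]
8. shoelace: 784.9764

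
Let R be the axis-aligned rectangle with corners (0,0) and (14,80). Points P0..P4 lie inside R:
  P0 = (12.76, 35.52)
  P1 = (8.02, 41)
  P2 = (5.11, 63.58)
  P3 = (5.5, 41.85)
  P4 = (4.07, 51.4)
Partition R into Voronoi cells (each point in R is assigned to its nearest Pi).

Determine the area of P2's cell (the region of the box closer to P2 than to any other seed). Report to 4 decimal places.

Area of P2's cell: 318.0209

1. box [0,14]×[0,80]: [(0, 0) (14, 0) (14, 80) (0, 80)]
2. ⊥bis P2·P0 via (8.935,49.55): [(0, 47.1141) (14, 50.9309) (14, 80) (0, 80)]  |A|=433.6855
3. ⊥bis P2·P1 via (6.565,52.29): [(0, 51.4439) (14, 53.2482) (14, 80) (0, 80)]  |A|=387.1552
4. ⊥bis P2·P3 via (5.305,52.715): [(0, 52.6198) (10.6002, 52.81) (14, 53.2482) (14, 80) (0, 80)]  |A|=380.923
5. ⊥bis P2·P4 via (4.59,57.49): [(0, 57.8819) (14, 56.6865) (14, 80) (0, 80)]  |A|=318.0209
6. canonical 4-gon: [(0, 57.8819) (14, 56.6865) (14, 80) (0, 80)]
7. shoelace: 318.0209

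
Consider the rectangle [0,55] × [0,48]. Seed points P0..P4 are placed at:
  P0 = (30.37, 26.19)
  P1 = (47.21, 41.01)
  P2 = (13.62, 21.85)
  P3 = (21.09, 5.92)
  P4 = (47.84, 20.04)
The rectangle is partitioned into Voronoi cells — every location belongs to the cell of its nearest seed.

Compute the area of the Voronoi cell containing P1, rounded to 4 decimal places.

1. box [0,55]×[0,48]: [(0, 0) (55, 0) (55, 48) (0, 48)]
2. ⊥bis P1·P0 via (38.79,33.6): [(55, 15.1805) (55, 48) (26.1173, 48)]  |A|=473.9571
3. ⊥bis P1·P2 via (30.415,31.43): [(55, 15.1805) (55, 48) (26.1173, 48)]  |A|=473.9571
4. ⊥bis P1·P3 via (34.15,23.465): [(55, 15.1805) (55, 48) (26.1173, 48)]  |A|=473.9571
5. ⊥bis P1·P4 via (47.525,30.525): [(41.6514, 30.3485) (55, 30.7496) (55, 48) (26.1173, 48)]  |A|=370.045
6. canonical 4-gon: [(41.6514, 30.3485) (55, 30.7496) (55, 48) (26.1173, 48)]
7. shoelace: 370.045

Area of P1's cell: 370.0450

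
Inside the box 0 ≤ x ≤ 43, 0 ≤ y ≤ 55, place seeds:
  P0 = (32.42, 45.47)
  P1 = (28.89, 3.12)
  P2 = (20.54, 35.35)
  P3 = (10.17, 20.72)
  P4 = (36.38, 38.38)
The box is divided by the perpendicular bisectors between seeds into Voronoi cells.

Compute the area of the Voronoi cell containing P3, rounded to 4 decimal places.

1. box [0,43]×[0,55]: [(0, 0) (43, 0) (43, 55) (0, 55)]
2. ⊥bis P3·P0 via (21.295,33.095): [(0, 52.239) (0, 0) (43, 0) (43, 13.5824)]  |A|=1415.1604
3. ⊥bis P3·P1 via (19.53,11.92): [(31.1276, 24.2556) (0, 52.239) (0, 0) (8.3232, 0)]  |A|=913.9784
4. ⊥bis P3·P2 via (15.355,28.035): [(26.9523, 19.8146) (0, 38.9189) (0, 0) (8.3232, 0)]  |A|=606.9371
5. ⊥bis P3·P4 via (23.275,29.55): [(26.9523, 19.8146) (0, 38.9189) (0, 0) (8.3232, 0)]  |A|=606.9371
6. canonical 4-gon: [(26.9523, 19.8146) (0, 38.9189) (0, 0) (8.3232, 0)]
7. shoelace: 606.9371

Area of P3's cell: 606.9371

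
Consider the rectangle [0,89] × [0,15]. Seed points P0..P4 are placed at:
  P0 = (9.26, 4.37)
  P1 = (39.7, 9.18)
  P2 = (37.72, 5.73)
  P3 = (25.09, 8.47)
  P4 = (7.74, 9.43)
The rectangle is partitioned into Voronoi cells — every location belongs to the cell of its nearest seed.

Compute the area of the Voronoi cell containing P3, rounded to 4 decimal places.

1. box [0,89]×[0,15]: [(0, 0) (89, 0) (89, 15) (0, 15)]
2. ⊥bis P3·P0 via (17.175,6.42): [(18.8378, 0) (89, 0) (89, 15) (14.9528, 15)]  |A|=1081.5708
3. ⊥bis P3·P1 via (32.395,8.825): [(18.8378, 0) (32.8239, 0) (32.0949, 15) (14.9528, 15)]  |A|=233.4617
4. ⊥bis P3·P2 via (31.405,7.1): [(18.8378, 0) (29.8647, 0) (32.2823, 11.1439) (32.0949, 15) (14.9528, 15)]  |A|=216.9733
5. ⊥bis P3·P4 via (16.415,8.95): [(16.4334, 9.2832) (18.8378, 0) (29.8647, 0) (32.2823, 11.1439) (32.0949, 15) (16.7498, 15)]  |A|=211.8368
6. canonical 6-gon: [(16.4334, 9.2832) (18.8378, 0) (29.8647, 0) (32.2823, 11.1439) (32.0949, 15) (16.7498, 15)]
7. shoelace: 211.8368

Area of P3's cell: 211.8368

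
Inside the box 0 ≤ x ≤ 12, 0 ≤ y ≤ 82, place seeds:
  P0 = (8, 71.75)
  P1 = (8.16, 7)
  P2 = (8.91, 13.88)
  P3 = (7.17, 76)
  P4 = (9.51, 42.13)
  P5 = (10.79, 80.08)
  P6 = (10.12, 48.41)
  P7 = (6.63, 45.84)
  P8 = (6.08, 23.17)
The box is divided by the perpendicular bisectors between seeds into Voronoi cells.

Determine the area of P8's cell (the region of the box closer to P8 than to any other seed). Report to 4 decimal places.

Area of P8's cell: 178.8618

1. box [0,12]×[0,82]: [(0, 0) (12, 0) (12, 82) (0, 82)]
2. ⊥bis P8·P0 via (7.04,47.46): [(0, 47.7382) (0, 0) (12, 0) (12, 47.264)]  |A|=570.0132
3. ⊥bis P8·P1 via (7.12,15.085): [(0, 47.7382) (0, 14.1691) (12, 15.7127) (12, 47.264)]  |A|=390.7221
4. ⊥bis P8·P2 via (7.495,18.525): [(0, 47.7382) (0, 16.2418) (12, 19.8974) (12, 47.264)]  |A|=353.1783
5. ⊥bis P8·P3 via (6.625,49.585): [(0, 47.7382) (0, 16.2418) (12, 19.8974) (12, 47.264)]  |A|=353.1783
6. ⊥bis P8·P4 via (7.795,32.65): [(0, 34.0602) (0, 16.2418) (12, 19.8974) (12, 31.8893)]  |A|=178.8618
7. ⊥bis P8·P5 via (8.435,51.625): [(0, 34.0602) (0, 16.2418) (12, 19.8974) (12, 31.8893)]  |A|=178.8618
8. ⊥bis P8·P6 via (8.1,35.79): [(0, 34.0602) (0, 16.2418) (12, 19.8974) (12, 31.8893)]  |A|=178.8618
9. ⊥bis P8·P7 via (6.355,34.505): [(0, 34.0602) (0, 16.2418) (12, 19.8974) (12, 31.8893)]  |A|=178.8618
10. canonical 4-gon: [(0, 34.0602) (0, 16.2418) (12, 19.8974) (12, 31.8893)]
11. shoelace: 178.8618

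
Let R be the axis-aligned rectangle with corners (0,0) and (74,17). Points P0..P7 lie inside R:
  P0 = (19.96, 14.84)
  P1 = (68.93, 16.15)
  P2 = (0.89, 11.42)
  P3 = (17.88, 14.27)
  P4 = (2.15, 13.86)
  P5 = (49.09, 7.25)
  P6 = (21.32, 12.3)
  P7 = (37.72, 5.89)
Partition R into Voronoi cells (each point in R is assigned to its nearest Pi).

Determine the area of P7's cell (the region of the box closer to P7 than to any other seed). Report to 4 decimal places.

1. box [0,74]×[0,17]: [(0, 0) (74, 0) (74, 17) (0, 17)]
2. ⊥bis P7·P0 via (28.84,10.365): [(23.6166, 0) (74, 0) (74, 17) (32.1837, 17)]  |A|=783.6975
3. ⊥bis P7·P1 via (53.325,11.02): [(23.6166, 0) (56.9477, 0) (51.3591, 17) (32.1837, 17)]  |A|=446.3057
4. ⊥bis P7·P2 via (19.305,8.655): [(23.6166, 0) (56.9477, 0) (51.3591, 17) (32.1837, 17)]  |A|=446.3057
5. ⊥bis P7·P3 via (27.8,10.08): [(23.6166, 0) (56.9477, 0) (51.3591, 17) (32.1837, 17)]  |A|=446.3057
6. ⊥bis P7·P4 via (19.935,9.875): [(23.6166, 0) (56.9477, 0) (51.3591, 17) (32.1837, 17)]  |A|=446.3057
7. ⊥bis P7·P5 via (43.405,6.57): [(23.6166, 0) (44.1909, 0) (42.1574, 17) (32.1837, 17)]  |A|=259.658
8. ⊥bis P7·P6 via (29.52,9.095): [(25.9652, 0) (44.1909, 0) (42.1574, 17) (32.6097, 17)]  |A|=236.074
9. canonical 4-gon: [(25.9652, 0) (44.1909, 0) (42.1574, 17) (32.6097, 17)]
10. shoelace: 236.074

Area of P7's cell: 236.0740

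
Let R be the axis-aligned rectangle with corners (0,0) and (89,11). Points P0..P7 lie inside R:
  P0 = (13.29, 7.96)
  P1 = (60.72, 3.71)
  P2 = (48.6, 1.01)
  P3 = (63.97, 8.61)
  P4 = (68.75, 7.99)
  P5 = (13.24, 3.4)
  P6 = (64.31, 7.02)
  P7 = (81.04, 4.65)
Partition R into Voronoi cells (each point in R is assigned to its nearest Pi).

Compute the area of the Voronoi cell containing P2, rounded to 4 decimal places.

Area of P2's cell: 249.0295

1. box [0,89]×[0,11]: [(0, 0) (89, 0) (89, 11) (0, 11)]
2. ⊥bis P2·P0 via (30.945,4.485): [(30.0622, 0) (89, 0) (89, 11) (32.2273, 11)]  |A|=636.4074
3. ⊥bis P2·P1 via (54.66,2.36): [(30.0622, 0) (55.1857, 0) (52.7352, 11) (32.2273, 11)]  |A|=250.9729
4. ⊥bis P2·P3 via (56.285,4.81): [(30.0622, 0) (55.1857, 0) (52.7352, 11) (32.2273, 11)]  |A|=250.9729
5. ⊥bis P2·P4 via (58.675,4.5): [(30.0622, 0) (55.1857, 0) (52.7352, 11) (32.2273, 11)]  |A|=250.9729
6. ⊥bis P2·P5 via (30.92,2.205): [(31.1416, 5.484) (30.771, 0) (55.1857, 0) (52.7352, 11) (32.2273, 11)]  |A|=249.0295
7. ⊥bis P2·P6 via (56.455,4.015): [(31.1416, 5.484) (30.771, 0) (55.1857, 0) (52.7352, 11) (32.2273, 11)]  |A|=249.0295
8. ⊥bis P2·P7 via (64.82,2.83): [(31.1416, 5.484) (30.771, 0) (55.1857, 0) (52.7352, 11) (32.2273, 11)]  |A|=249.0295
9. canonical 5-gon: [(31.1416, 5.484) (30.771, 0) (55.1857, 0) (52.7352, 11) (32.2273, 11)]
10. shoelace: 249.0295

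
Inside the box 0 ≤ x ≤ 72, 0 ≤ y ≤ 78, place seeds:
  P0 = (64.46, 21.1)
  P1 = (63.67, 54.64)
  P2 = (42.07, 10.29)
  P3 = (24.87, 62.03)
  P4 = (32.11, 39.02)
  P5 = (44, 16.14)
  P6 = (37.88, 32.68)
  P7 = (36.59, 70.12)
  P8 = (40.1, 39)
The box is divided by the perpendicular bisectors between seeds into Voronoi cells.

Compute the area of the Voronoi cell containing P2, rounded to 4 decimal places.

1. box [0,72]×[0,78]: [(0, 0) (72, 0) (72, 78) (0, 78)]
2. ⊥bis P2·P0 via (53.265,15.695): [(0, 0) (60.8426, 0) (23.1838, 78) (0, 78)]  |A|=3277.0322
3. ⊥bis P2·P1 via (52.87,32.465): [(0, 58.2145) (0, 0) (60.8426, 0) (42.8006, 37.3691)]  |A|=2382.6274
4. ⊥bis P2·P3 via (33.47,36.16): [(40.491, 38.494) (0, 25.0335) (0, 0) (60.8426, 0) (42.8006, 37.3691)]  |A|=1710.861
5. ⊥bis P2·P4 via (37.09,24.655): [(0, 11.7968) (0, 0) (60.8426, 0) (47.2402, 28.1738)]  |A|=1135.7256
6. ⊥bis P2·P5 via (43.035,13.215): [(23.0806, 19.7983) (0, 11.7968) (0, 0) (60.8426, 0) (56.6274, 8.7307)]  |A|=861.5444
7. ⊥bis P2·P6 via (39.975,21.485): [(25.933, 18.8572) (13.8362, 16.5935) (0, 11.7968) (0, 0) (60.8426, 0) (56.6274, 8.7307)]  |A|=852.624
8. ⊥bis P2·P7 via (39.33,40.205): [(25.933, 18.8572) (13.8362, 16.5935) (0, 11.7968) (0, 0) (60.8426, 0) (56.6274, 8.7307)]  |A|=852.624
9. ⊥bis P2·P8 via (41.085,24.645): [(25.933, 18.8572) (13.8362, 16.5935) (0, 11.7968) (0, 0) (60.8426, 0) (56.6274, 8.7307)]  |A|=852.624
10. canonical 6-gon: [(25.933, 18.8572) (13.8362, 16.5935) (0, 11.7968) (0, 0) (60.8426, 0) (56.6274, 8.7307)]
11. shoelace: 852.624

Area of P2's cell: 852.6240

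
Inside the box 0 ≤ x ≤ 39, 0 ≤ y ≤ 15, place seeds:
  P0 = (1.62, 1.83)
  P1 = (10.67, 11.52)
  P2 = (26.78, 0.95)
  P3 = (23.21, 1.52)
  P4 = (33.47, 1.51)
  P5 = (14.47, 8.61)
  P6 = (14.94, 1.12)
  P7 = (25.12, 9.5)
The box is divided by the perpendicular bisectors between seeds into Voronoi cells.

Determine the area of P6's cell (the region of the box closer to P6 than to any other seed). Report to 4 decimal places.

1. box [0,39]×[0,15]: [(0, 0) (39, 0) (39, 15) (0, 15)]
2. ⊥bis P6·P0 via (8.28,1.475): [(8.2014, 0) (39, 0) (39, 15) (9.0009, 15)]  |A|=455.9827
3. ⊥bis P6·P1 via (12.805,6.32): [(8.4428, 4.529) (8.2014, 0) (39, 0) (39, 15) (33.946, 15)]  |A|=325.3826
4. ⊥bis P6·P2 via (20.86,1.035): [(20.9841, 9.6781) (8.4428, 4.529) (8.2014, 0) (20.8451, 0)]  |A|=88.9622
5. ⊥bis P6·P3 via (19.075,1.32): [(18.7158, 8.7468) (8.4428, 4.529) (8.2014, 0) (19.1388, 0)]  |A|=70.588
6. ⊥bis P6·P4 via (24.205,1.315): [(18.7158, 8.7468) (8.4428, 4.529) (8.2014, 0) (19.1388, 0)]  |A|=70.588
7. ⊥bis P6·P5 via (14.705,4.865): [(18.8908, 5.1277) (8.4397, 4.4719) (8.2014, 0) (19.1388, 0)]  |A|=51.3315
8. ⊥bis P6·P7 via (20.03,5.31): [(18.8908, 5.1277) (8.4397, 4.4719) (8.2014, 0) (19.1388, 0)]  |A|=51.3315
9. canonical 4-gon: [(18.8908, 5.1277) (8.4397, 4.4719) (8.2014, 0) (19.1388, 0)]
10. shoelace: 51.3315

Area of P6's cell: 51.3315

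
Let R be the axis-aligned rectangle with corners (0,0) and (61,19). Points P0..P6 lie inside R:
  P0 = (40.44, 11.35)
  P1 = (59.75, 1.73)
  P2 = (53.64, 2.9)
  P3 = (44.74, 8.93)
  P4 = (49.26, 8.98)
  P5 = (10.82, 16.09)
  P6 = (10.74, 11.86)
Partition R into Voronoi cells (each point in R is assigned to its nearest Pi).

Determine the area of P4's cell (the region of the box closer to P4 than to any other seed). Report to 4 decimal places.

Area of P4's cell: 154.6958

1. box [0,61]×[0,19]: [(0, 0) (61, 0) (61, 19) (0, 19)]
2. ⊥bis P4·P0 via (44.85,10.165): [(42.1186, 0) (61, 0) (61, 19) (47.224, 19)]  |A|=310.2451
3. ⊥bis P4·P1 via (54.505,5.355): [(42.1186, 0) (50.804, 0) (61, 14.7526) (61, 19) (47.224, 19)]  |A|=235.0362
4. ⊥bis P4·P2 via (51.45,5.94): [(42.1186, 0) (43.2045, 0) (58.3395, 10.9032) (61, 14.7526) (61, 19) (47.224, 19)]  |A|=193.6071
5. ⊥bis P4·P3 via (47,8.955): [(46.9021, 17.8021) (47.0683, 2.7834) (58.3395, 10.9032) (61, 14.7526) (61, 19) (47.224, 19)]  |A|=154.6958
6. ⊥bis P4·P5 via (30.04,12.535): [(46.9021, 17.8021) (47.0683, 2.7834) (58.3395, 10.9032) (61, 14.7526) (61, 19) (47.224, 19)]  |A|=154.6958
7. ⊥bis P4·P6 via (30,10.42): [(46.9021, 17.8021) (47.0683, 2.7834) (58.3395, 10.9032) (61, 14.7526) (61, 19) (47.224, 19)]  |A|=154.6958
8. canonical 6-gon: [(46.9021, 17.8021) (47.0683, 2.7834) (58.3395, 10.9032) (61, 14.7526) (61, 19) (47.224, 19)]
9. shoelace: 154.6958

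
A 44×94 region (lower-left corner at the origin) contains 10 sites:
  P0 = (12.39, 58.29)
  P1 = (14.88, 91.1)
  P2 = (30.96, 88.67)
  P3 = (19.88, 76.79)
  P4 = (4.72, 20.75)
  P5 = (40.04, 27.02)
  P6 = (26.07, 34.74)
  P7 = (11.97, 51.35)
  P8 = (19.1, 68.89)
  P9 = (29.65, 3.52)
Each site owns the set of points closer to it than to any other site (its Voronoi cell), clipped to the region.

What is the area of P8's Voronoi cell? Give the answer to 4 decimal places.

1. box [0,44]×[0,94]: [(0, 0) (44, 0) (44, 94) (0, 94)]
2. ⊥bis P8·P0 via (15.745,63.59): [(0, 73.5569) (44, 45.7041) (44, 94) (0, 94)]  |A|=1512.2595
3. ⊥bis P8·P1 via (16.99,79.995): [(0, 76.7668) (0, 73.5569) (44, 45.7041) (44, 85.127)]  |A|=937.924
4. ⊥bis P8·P2 via (25.03,78.78): [(21.5566, 80.8627) (0, 76.7668) (0, 73.5569) (44, 45.7041) (44, 67.4057)]  |A|=739.0599
5. ⊥bis P8·P3 via (19.49,72.84): [(37.9817, 71.0142) (0, 74.7643) (0, 73.5569) (44, 45.7041) (44, 67.4057)]  |A|=561.2446
6. ⊥bis P8·P4 via (11.91,44.82): [(37.9817, 71.0142) (0, 74.7643) (0, 73.5569) (44, 45.7041) (44, 67.4057)]  |A|=561.2446
7. ⊥bis P8·P5 via (29.57,47.955): [(37.9817, 71.0142) (0, 74.7643) (0, 73.5569) (35.6447, 50.9931) (44, 55.1717) (44, 67.4057)]  |A|=521.6921
8. ⊥bis P8·P6 via (22.585,51.815): [(37.9817, 71.0142) (0, 74.7643) (0, 73.5569) (31.4788, 53.6302) (44, 56.1858) (44, 67.4057)]  |A|=495.6225
9. ⊥bis P8·P7 via (15.535,60.12): [(37.9817, 71.0142) (0, 74.7643) (0, 73.5569) (31.4406, 53.6544) (31.4929, 53.6331) (44, 56.1858) (44, 67.4057)]  |A|=495.6223
10. ⊥bis P8·P9 via (24.375,36.205): [(37.9817, 71.0142) (0, 74.7643) (0, 73.5569) (31.4406, 53.6544) (31.4929, 53.6331) (44, 56.1858) (44, 67.4057)]  |A|=495.6223
11. canonical 7-gon: [(37.9817, 71.0142) (0, 74.7643) (0, 73.5569) (31.4406, 53.6544) (31.4929, 53.6331) (44, 56.1858) (44, 67.4057)]
12. shoelace: 495.6223

Area of P8's cell: 495.6223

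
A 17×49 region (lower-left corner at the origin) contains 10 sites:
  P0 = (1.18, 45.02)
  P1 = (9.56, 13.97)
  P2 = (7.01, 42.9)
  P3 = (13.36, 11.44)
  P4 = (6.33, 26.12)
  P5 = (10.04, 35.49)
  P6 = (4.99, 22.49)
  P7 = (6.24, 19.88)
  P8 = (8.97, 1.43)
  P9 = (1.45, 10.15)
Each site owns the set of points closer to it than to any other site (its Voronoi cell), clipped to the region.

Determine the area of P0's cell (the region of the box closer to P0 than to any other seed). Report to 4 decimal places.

Area of P0's cell: 46.8098

1. box [0,17]×[0,49]: [(0, 0) (17, 0) (17, 49) (0, 49)]
2. ⊥bis P0·P1 via (5.37,29.495): [(0, 28.0457) (17, 32.6338) (17, 49) (0, 49)]  |A|=317.2243
3. ⊥bis P0·P2 via (4.095,43.96): [(0, 32.6988) (5.9277, 49) (0, 49)]  |A|=48.3147
4. ⊥bis P0·P3 via (7.27,28.23): [(0, 32.6988) (5.9277, 49) (0, 49)]  |A|=48.3147
5. ⊥bis P0·P4 via (3.755,35.57): [(0, 34.5468) (0.7459, 34.7501) (5.9277, 49) (0, 49)]  |A|=47.6254
6. ⊥bis P0·P5 via (5.61,40.255): [(0, 35.0394) (1.2859, 36.2349) (5.9277, 49) (0, 49)]  |A|=46.8098
7. ⊥bis P0·P6 via (3.085,33.755): [(0, 35.0394) (1.2859, 36.2349) (5.9277, 49) (0, 49)]  |A|=46.8098
8. ⊥bis P0·P7 via (3.71,32.45): [(0, 35.0394) (1.2859, 36.2349) (5.9277, 49) (0, 49)]  |A|=46.8098
9. ⊥bis P0·P8 via (5.075,23.225): [(0, 35.0394) (1.2859, 36.2349) (5.9277, 49) (0, 49)]  |A|=46.8098
10. ⊥bis P0·P9 via (1.315,27.585): [(0, 35.0394) (1.2859, 36.2349) (5.9277, 49) (0, 49)]  |A|=46.8098
11. canonical 4-gon: [(0, 35.0394) (1.2859, 36.2349) (5.9277, 49) (0, 49)]
12. shoelace: 46.8098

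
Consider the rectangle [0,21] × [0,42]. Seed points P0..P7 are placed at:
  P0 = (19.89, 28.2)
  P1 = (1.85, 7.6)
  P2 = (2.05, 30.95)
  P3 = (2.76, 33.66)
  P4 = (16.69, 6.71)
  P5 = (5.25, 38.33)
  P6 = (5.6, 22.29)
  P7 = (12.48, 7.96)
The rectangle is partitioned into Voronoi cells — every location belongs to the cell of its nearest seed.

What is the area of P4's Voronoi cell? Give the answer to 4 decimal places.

Area of P4's cell: 104.2452

1. box [0,21]×[0,42]: [(0, 0) (21, 0) (21, 42) (0, 42)]
2. ⊥bis P4·P0 via (18.29,17.455): [(0, 20.1785) (0, 0) (21, 0) (21, 17.0515)]  |A|=390.9146
3. ⊥bis P4·P1 via (9.27,7.155): [(9.9621, 18.6951) (8.8409, 0) (21, 0) (21, 17.0515)]  |A|=207.764
4. ⊥bis P4·P2 via (9.37,18.83): [(9.9621, 18.6951) (8.8409, 0) (21, 0) (21, 17.0515)]  |A|=207.764
5. ⊥bis P4·P3 via (9.725,20.185): [(9.9621, 18.6951) (8.8409, 0) (21, 0) (21, 17.0515)]  |A|=207.764
6. ⊥bis P4·P5 via (10.97,22.52): [(9.9621, 18.6951) (8.8409, 0) (21, 0) (21, 17.0515)]  |A|=207.764
7. ⊥bis P4·P6 via (11.145,14.5): [(15.8143, 17.8236) (9.6465, 13.4334) (8.8409, 0) (21, 0) (21, 17.0515)]  |A|=192.2302
8. ⊥bis P4·P7 via (14.585,7.335): [(17.6194, 17.5549) (12.4071, 0) (21, 0) (21, 17.0515)]  |A|=104.2452
9. canonical 4-gon: [(17.6194, 17.5549) (12.4071, 0) (21, 0) (21, 17.0515)]
10. shoelace: 104.2452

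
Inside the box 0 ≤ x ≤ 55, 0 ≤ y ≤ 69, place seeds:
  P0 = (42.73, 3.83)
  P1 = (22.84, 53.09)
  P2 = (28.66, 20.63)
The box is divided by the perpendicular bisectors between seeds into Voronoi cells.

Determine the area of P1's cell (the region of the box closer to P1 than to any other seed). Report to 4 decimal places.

1. box [0,55]×[0,69]: [(0, 0) (55, 0) (55, 69) (0, 69)]
2. ⊥bis P1·P0 via (32.785,28.46): [(0, 15.2222) (55, 37.4299) (55, 69) (0, 69)]  |A|=2347.0676
3. ⊥bis P1·P2 via (25.75,36.86): [(0, 32.2431) (55, 42.1045) (55, 69) (0, 69)]  |A|=1750.4426
4. canonical 4-gon: [(0, 32.2431) (55, 42.1045) (55, 69) (0, 69)]
5. shoelace: 1750.4426

Area of P1's cell: 1750.4426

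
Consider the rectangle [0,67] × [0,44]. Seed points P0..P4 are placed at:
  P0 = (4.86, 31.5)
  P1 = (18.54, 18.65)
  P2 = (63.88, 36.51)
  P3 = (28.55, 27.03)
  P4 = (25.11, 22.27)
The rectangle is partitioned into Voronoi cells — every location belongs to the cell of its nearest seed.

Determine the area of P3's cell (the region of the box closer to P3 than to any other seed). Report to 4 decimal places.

1. box [0,67]×[0,44]: [(0, 0) (67, 0) (67, 44) (0, 44)]
2. ⊥bis P3·P0 via (16.705,29.265): [(11.1831, 0) (67, 0) (67, 44) (19.4853, 44)]  |A|=2273.2958
3. ⊥bis P3·P1 via (23.545,22.84): [(16.9738, 30.6894) (42.6658, 0) (67, 0) (67, 44) (19.4853, 44)]  |A|=1790.2026
4. ⊥bis P3·P2 via (46.215,31.77): [(16.9738, 30.6894) (42.6658, 0) (54.7398, 0) (42.9334, 44) (19.4853, 44)]  |A|=991.0111
5. ⊥bis P3·P4 via (26.83,24.65): [(17.1537, 31.643) (53.2485, 5.5576) (42.9334, 44) (19.4853, 44)]  |A|=704.122
6. canonical 4-gon: [(17.1537, 31.643) (53.2485, 5.5576) (42.9334, 44) (19.4853, 44)]
7. shoelace: 704.122

Area of P3's cell: 704.1220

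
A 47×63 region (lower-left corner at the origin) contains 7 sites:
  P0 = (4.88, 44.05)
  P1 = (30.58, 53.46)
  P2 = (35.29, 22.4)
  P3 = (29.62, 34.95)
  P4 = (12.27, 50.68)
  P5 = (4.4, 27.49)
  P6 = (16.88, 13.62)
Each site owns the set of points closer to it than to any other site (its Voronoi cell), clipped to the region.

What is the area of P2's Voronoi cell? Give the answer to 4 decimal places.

1. box [0,47]×[0,63]: [(0, 0) (47, 0) (47, 63) (0, 63)]
2. ⊥bis P2·P0 via (20.085,33.225): [(0, 5.0132) (0, 0) (47, 0) (47, 63) (41.2829, 63)]  |A|=1764.0684
3. ⊥bis P2·P1 via (32.935,37.93): [(22.2849, 36.315) (0, 5.0132) (0, 0) (47, 0) (47, 40.0628)]  |A|=1404.341
4. ⊥bis P2·P3 via (32.455,28.675): [(9.4444, 18.279) (0, 5.0132) (0, 0) (47, 0) (47, 35.2463)]  |A|=1115.078
5. ⊥bis P2·P4 via (23.78,36.54): [(9.4444, 18.279) (0, 5.0132) (0, 0) (47, 0) (47, 35.2463)]  |A|=1115.078
6. ⊥bis P2·P5 via (19.845,24.945): [(19.4948, 22.8197) (15.7346, 0) (47, 0) (47, 35.2463)]  |A|=841.4618
7. ⊥bis P2·P6 via (26.085,18.01): [(23.0296, 24.4167) (34.6742, 0) (47, 0) (47, 35.2463)]  |A|=572.9118
8. canonical 4-gon: [(23.0296, 24.4167) (34.6742, 0) (47, 0) (47, 35.2463)]
9. shoelace: 572.9118

Area of P2's cell: 572.9118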